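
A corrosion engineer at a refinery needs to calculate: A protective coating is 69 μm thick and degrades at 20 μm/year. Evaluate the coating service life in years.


Service life = thickness / degradation rate
Life = 69 / 20 = 3.5 years

3.5 years


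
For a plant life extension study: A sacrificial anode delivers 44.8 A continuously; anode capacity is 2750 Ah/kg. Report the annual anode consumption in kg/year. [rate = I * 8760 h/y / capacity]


Annual consumption = current * hours per year / capacity
Rate = 44.8 * 8760 / 2750 = 142.7 kg/year

142.7 kg/year


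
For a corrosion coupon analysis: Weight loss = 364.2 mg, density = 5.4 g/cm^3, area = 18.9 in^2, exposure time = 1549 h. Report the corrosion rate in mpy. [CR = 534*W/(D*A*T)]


Apply the mpy weight-loss relation: CR = 534 * W / (D * A * T)
Numerator: 534 * 364.2 = 194482.8
Denominator: 5.4 * 18.9 * 1549 = 158090.94
CR = 194482.8 / 158090.94 = 1.2302 mpy

1.2302 mpy


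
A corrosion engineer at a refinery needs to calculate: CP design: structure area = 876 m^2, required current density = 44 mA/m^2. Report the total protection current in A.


I = area * current density, then convert mA → A (÷1000)
I = 876 * 44 / 1000 = 38.54 A

38.54 A


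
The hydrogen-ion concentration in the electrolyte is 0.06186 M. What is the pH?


pH = −log10[H+]
pH = −log10(0.06186) = 1.21

1.21


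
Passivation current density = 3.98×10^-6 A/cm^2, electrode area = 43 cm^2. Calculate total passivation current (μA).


I = i_pass * A, then convert A → μA (×10^6)
I = 3.98×10^-6 * 43 * 10^6 = 171.14 μA

171.14 μA


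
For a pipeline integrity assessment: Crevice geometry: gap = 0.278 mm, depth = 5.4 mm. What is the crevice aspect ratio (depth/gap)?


Aspect ratio = depth / gap
Ratio = 5.4 / 0.278 = 19.4

19.4


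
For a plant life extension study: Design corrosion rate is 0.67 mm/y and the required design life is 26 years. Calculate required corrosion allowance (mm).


Corrosion allowance = CR × design life
CA = 0.67 * 26 = 17.42 mm

17.42 mm


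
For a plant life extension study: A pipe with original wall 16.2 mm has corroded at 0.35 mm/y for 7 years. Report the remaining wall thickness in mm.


Remaining wall = original − CR × time
t = 16.2 − 0.35*7 = 16.2 − 2.45 = 13.75 mm

13.75 mm


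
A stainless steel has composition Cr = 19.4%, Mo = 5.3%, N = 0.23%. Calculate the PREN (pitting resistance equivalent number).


Apply the PREN formula: PREN = Cr + 3.3*Mo + 16*N
PREN = 19.4 + 3.3*5.3 + 16*0.23
PREN = 19.4 + 17.49 + 3.68 = 40.57

40.57


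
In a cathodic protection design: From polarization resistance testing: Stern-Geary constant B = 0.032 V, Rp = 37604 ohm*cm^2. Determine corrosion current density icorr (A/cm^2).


Apply the Stern-Geary relation: icorr = B / Rp
icorr = 0.032 / 37604 = 8.51×10^-7 A/cm^2

8.51×10^-7 A/cm^2


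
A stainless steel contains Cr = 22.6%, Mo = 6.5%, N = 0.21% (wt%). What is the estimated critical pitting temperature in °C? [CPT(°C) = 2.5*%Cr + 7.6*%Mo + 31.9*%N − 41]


Apply the ASTM G48 empirical CPT estimate: CPT(°C) = 2.5*%Cr + 7.6*%Mo + 31.9*%N − 41
2.5*22.6 = 56.5; 7.6*6.5 = 49.4; 31.9*0.21 = 6.699
CPT = 56.5 + 49.4 + 6.699 − 41 = 71.599 °C
Rounded to 0.1 °C: CPT ≈ 71.6 °C

71.6 °C


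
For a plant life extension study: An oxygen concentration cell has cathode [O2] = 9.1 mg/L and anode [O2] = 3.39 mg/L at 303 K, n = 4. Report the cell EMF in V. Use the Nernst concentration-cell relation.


Apply the Nernst concentration-cell relation: E = (RT/nF)*ln(C_cathode/C_anode)
RT/nF = 8.314*303/(4*96485) = 0.00652729 V
ln(9.1/3.39) = 0.98744
E = 0.00652729 * 0.98744 = 0.00645 V

0.00645 V


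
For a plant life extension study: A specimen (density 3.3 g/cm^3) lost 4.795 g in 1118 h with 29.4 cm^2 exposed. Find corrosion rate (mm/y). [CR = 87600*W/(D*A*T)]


Apply the mm/y weight-loss relation: CR = 87600 * W / (D * A * T)
Numerator: 87600 * 4.795 = 420042.0
Denominator: 3.3 * 29.4 * 1118 = 108468.36
CR = 420042.0 / 108468.36 = 3.8725 mm/y

3.8725 mm/y


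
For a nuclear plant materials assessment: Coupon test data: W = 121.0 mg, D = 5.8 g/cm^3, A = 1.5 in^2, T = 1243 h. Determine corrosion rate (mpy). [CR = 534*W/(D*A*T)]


Apply the mpy weight-loss relation: CR = 534 * W / (D * A * T)
Numerator: 534 * 121.0 = 64614.0
Denominator: 5.8 * 1.5 * 1243 = 10814.1
CR = 64614.0 / 10814.1 = 5.975 mpy

5.975 mpy


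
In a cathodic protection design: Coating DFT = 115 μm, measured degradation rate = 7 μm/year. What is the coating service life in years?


Service life = thickness / degradation rate
Life = 115 / 7 = 16.4 years

16.4 years


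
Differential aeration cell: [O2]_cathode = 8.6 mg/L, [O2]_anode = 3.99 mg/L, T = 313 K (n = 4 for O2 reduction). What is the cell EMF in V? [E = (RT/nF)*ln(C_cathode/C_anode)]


Apply the Nernst concentration-cell relation: E = (RT/nF)*ln(C_cathode/C_anode)
RT/nF = 8.314*313/(4*96485) = 0.00674271 V
ln(8.6/3.99) = 0.76797
E = 0.00674271 * 0.76797 = 0.00518 V

0.00518 V


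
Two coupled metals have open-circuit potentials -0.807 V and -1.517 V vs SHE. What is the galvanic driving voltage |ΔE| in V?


Driving voltage is the absolute potential difference.
|ΔE| = |-0.807 − (-1.517)| = 0.71 V

0.71 V


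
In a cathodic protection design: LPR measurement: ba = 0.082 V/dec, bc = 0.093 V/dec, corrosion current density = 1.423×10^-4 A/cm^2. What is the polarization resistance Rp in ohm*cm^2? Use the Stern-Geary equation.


Apply the Stern-Geary equation: Rp = ba*bc / (2.303*icorr*(ba+bc))
ba*bc = 0.082*0.093 = 0.007626
ba+bc = 0.175; 2.303*icorr*(ba+bc) = 2.303*1.423×10^-4*0.175 = 5.7350457×10^-5
Rp = 0.007626 / 5.7350457×10^-5 = 133.0 ohm*cm^2

133.0 ohm*cm^2


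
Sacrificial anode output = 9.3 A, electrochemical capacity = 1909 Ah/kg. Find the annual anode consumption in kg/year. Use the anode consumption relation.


Annual consumption = current * hours per year / capacity
Rate = 9.3 * 8760 / 1909 = 42.7 kg/year

42.7 kg/year


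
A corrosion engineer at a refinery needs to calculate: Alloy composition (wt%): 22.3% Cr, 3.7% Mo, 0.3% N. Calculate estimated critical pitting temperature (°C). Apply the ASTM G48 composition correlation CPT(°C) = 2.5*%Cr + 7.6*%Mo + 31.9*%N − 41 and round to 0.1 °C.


Apply the ASTM G48 empirical CPT estimate: CPT(°C) = 2.5*%Cr + 7.6*%Mo + 31.9*%N − 41
2.5*22.3 = 55.75; 7.6*3.7 = 28.12; 31.9*0.3 = 9.57
CPT = 55.75 + 28.12 + 9.57 − 41 = 52.44 °C
Rounded to 0.1 °C: CPT ≈ 52.4 °C

52.4 °C


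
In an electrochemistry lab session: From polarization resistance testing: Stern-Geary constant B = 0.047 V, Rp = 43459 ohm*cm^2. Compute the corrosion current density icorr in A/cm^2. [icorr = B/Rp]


Apply the Stern-Geary relation: icorr = B / Rp
icorr = 0.047 / 43459 = 1.081×10^-6 A/cm^2

1.081×10^-6 A/cm^2


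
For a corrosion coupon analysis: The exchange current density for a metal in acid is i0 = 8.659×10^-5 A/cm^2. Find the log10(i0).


i0 = 8.659×10^-5 A/cm^2
log10(i0) = -4.063

-4.063


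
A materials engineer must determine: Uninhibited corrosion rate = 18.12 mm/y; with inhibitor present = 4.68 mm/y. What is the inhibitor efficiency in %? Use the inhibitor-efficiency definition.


Apply the inhibitor-efficiency definition: IE = (CR_blank − CR_inh)/CR_blank × 100
IE = (18.12 − 4.68) / 18.12 × 100
IE = 13.44 / 18.12 × 100 = 74.2 %

74.2 %


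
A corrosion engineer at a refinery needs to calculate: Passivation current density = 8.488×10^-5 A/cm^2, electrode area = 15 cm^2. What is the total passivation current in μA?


I = i_pass * A, then convert A → μA (×10^6)
I = 8.488×10^-5 * 15 * 10^6 = 1273.2 μA

1273.2 μA


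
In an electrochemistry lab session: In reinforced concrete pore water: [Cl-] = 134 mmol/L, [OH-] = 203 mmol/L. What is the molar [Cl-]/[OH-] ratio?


Threshold parameter = [Cl-] / [OH-] (molar basis; both in mmol/L, so units cancel)
Ratio = 134 / 203 = 0.66

0.66


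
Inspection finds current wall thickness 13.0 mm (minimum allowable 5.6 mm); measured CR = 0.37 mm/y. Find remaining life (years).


Apply the remaining-life relation: RL = (t_current − t_min) / CR
RL = (13.0 − 5.6) / 0.37 = 7.4 / 0.37 = 20.0 years

20.0 years


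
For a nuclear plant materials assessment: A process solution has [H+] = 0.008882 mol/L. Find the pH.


pH = −log10[H+]
pH = −log10(0.008882) = 2.05

2.05


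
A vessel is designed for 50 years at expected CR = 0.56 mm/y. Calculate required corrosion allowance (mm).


Corrosion allowance = CR × design life
CA = 0.56 * 50 = 28.0 mm

28.0 mm


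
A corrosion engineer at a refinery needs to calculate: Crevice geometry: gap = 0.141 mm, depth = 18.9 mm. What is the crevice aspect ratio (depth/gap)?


Aspect ratio = depth / gap
Ratio = 18.9 / 0.141 = 134.0

134.0


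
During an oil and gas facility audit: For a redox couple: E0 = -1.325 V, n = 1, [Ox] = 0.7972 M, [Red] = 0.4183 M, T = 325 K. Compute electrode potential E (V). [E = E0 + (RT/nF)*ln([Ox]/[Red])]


Apply the Nernst equation: E = E0 + (RT/nF)*ln([Ox]/[Red])
Step 1: RT/nF = 8.314*325/(1*96485) = 0.02800487 V
Step 2: [Ox]/[Red] = 0.7972/0.4183 = 1.905809
Step 3: ln(1.905809) = 0.644907
Step 4: correction = 0.02800487 * 0.644907 = 0.0181 V
E = -1.325 + 0.0181 = -1.3069 V

-1.3069 V


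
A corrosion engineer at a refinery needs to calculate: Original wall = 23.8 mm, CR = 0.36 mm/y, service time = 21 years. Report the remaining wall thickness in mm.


Remaining wall = original − CR × time
t = 23.8 − 0.36*21 = 23.8 − 7.56 = 16.24 mm

16.24 mm


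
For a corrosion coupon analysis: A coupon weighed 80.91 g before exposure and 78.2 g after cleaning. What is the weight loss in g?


Weight loss = initial − final
WL = 80.91 − 78.2 = 2.71 g

2.71 g


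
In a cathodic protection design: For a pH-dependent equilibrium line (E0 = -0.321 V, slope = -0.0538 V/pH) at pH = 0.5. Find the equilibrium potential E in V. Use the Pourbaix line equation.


Apply the Pourbaix line equation: E = E0 + slope*pH
E = -0.321 + (-0.0538)*0.5 = -0.321 + (-0.0269) = -0.3479 V
Rounded to 3 decimal places: E = -0.348 V

-0.348 V


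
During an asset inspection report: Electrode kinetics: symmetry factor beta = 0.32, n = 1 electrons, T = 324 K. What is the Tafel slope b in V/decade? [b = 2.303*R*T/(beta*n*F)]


Apply the Tafel slope relation: b = 2.303*R*T/(beta*n*F)
Numerator: 2.303 * 8.314 * 324 = 6203.67
Denominator: 0.32 * 1 * 96485 = 30875.2
b = 6203.67 / 30875.2 = 0.201 V/decade

0.201 V/decade


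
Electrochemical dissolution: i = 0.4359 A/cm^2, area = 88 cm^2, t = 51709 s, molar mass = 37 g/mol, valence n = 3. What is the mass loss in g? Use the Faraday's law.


Apply Faraday's law: m = i*A*t*M / (n*F)
Total charge passed Q = i*A*t = 0.4359*88*51709 = 1983515.8728 C
m = Q*M/(n*F) = 1983515.8728*37/(3*96485) = 253.54576 g

253.54576 g


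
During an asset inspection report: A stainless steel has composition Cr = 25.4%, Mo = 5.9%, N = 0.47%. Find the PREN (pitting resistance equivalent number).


Apply the PREN formula: PREN = Cr + 3.3*Mo + 16*N
PREN = 25.4 + 3.3*5.9 + 16*0.47
PREN = 25.4 + 19.47 + 7.52 = 52.39

52.39


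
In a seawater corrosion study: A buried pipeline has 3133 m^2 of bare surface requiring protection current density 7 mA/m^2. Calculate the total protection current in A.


I = area * current density, then convert mA → A (÷1000)
I = 3133 * 7 / 1000 = 21.93 A

21.93 A


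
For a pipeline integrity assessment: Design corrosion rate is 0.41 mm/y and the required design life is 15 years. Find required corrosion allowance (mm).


Corrosion allowance = CR × design life
CA = 0.41 * 15 = 6.15 mm

6.15 mm


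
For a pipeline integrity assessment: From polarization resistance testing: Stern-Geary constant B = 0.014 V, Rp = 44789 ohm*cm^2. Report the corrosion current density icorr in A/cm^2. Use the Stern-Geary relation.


Apply the Stern-Geary relation: icorr = B / Rp
icorr = 0.014 / 44789 = 3.126×10^-7 A/cm^2

3.126×10^-7 A/cm^2


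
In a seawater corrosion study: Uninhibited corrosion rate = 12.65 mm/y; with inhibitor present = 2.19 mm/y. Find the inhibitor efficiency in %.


Apply the inhibitor-efficiency definition: IE = (CR_blank − CR_inh)/CR_blank × 100
IE = (12.65 − 2.19) / 12.65 × 100
IE = 10.46 / 12.65 × 100 = 82.7 %

82.7 %


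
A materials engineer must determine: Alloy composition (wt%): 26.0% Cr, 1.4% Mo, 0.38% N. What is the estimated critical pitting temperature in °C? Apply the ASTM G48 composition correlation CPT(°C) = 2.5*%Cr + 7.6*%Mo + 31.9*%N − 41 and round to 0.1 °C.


Apply the ASTM G48 empirical CPT estimate: CPT(°C) = 2.5*%Cr + 7.6*%Mo + 31.9*%N − 41
2.5*26.0 = 65; 7.6*1.4 = 10.64; 31.9*0.38 = 12.122
CPT = 65 + 10.64 + 12.122 − 41 = 46.762 °C
Rounded to 0.1 °C: CPT ≈ 46.8 °C

46.8 °C


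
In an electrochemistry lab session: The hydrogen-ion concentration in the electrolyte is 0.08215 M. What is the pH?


pH = −log10[H+]
pH = −log10(0.08215) = 1.09

1.09


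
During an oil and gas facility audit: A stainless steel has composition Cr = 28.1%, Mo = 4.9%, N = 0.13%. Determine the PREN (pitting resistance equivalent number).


Apply the PREN formula: PREN = Cr + 3.3*Mo + 16*N
PREN = 28.1 + 3.3*4.9 + 16*0.13
PREN = 28.1 + 16.17 + 2.08 = 46.35

46.35


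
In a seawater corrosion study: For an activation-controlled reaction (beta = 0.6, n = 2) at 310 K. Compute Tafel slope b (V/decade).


Apply the Tafel slope relation: b = 2.303*R*T/(beta*n*F)
Numerator: 2.303 * 8.314 * 310 = 5935.61
Denominator: 0.6 * 2 * 96485 = 115782.0
b = 5935.61 / 115782.0 = 0.051 V/decade

0.051 V/decade


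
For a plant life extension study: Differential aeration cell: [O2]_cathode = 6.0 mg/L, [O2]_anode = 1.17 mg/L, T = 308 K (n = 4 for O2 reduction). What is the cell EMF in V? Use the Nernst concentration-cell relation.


Apply the Nernst concentration-cell relation: E = (RT/nF)*ln(C_cathode/C_anode)
RT/nF = 8.314*308/(4*96485) = 0.006635 V
ln(6.0/1.17) = 1.63476
E = 0.006635 * 1.63476 = 0.01085 V

0.01085 V


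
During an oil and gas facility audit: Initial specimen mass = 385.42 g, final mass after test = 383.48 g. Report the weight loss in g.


Weight loss = initial − final
WL = 385.42 − 383.48 = 1.94 g

1.94 g


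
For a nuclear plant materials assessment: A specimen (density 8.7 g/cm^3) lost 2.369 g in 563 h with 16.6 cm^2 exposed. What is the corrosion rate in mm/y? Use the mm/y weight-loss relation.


Apply the mm/y weight-loss relation: CR = 87600 * W / (D * A * T)
Numerator: 87600 * 2.369 = 207524.4
Denominator: 8.7 * 16.6 * 563 = 81308.46
CR = 207524.4 / 81308.46 = 2.5523 mm/y

2.5523 mm/y


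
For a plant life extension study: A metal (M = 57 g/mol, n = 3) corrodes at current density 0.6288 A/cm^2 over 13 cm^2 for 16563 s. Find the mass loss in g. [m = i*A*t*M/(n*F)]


Apply Faraday's law: m = i*A*t*M / (n*F)
Total charge passed Q = i*A*t = 0.6288*13*16563 = 135392.5872 C
m = Q*M/(n*F) = 135392.5872*57/(3*96485) = 26.662 g

26.662 g


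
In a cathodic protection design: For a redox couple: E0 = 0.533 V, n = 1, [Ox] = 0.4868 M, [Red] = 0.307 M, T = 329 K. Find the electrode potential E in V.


Apply the Nernst equation: E = E0 + (RT/nF)*ln([Ox]/[Red])
Step 1: RT/nF = 8.314*329/(1*96485) = 0.02834955 V
Step 2: [Ox]/[Red] = 0.4868/0.307 = 1.585668
Step 3: ln(1.585668) = 0.461006
Step 4: correction = 0.02834955 * 0.461006 = 0.0131 V
E = 0.533 + 0.0131 = 0.5461 V

0.5461 V


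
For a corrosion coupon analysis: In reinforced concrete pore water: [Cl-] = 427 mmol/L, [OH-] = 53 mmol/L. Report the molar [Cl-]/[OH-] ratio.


Threshold parameter = [Cl-] / [OH-] (molar basis; both in mmol/L, so units cancel)
Ratio = 427 / 53 = 8.06

8.06


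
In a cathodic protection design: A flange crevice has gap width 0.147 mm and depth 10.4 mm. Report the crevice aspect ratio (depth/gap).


Aspect ratio = depth / gap
Ratio = 10.4 / 0.147 = 70.7

70.7


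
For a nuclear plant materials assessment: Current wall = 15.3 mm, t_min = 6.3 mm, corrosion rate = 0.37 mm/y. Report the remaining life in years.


Apply the remaining-life relation: RL = (t_current − t_min) / CR
RL = (15.3 − 6.3) / 0.37 = 9.0 / 0.37 = 24.3 years

24.3 years


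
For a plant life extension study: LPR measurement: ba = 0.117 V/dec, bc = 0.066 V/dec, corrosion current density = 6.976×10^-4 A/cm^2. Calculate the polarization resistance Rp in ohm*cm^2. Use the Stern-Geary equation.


Apply the Stern-Geary equation: Rp = ba*bc / (2.303*icorr*(ba+bc))
ba*bc = 0.117*0.066 = 0.007722
ba+bc = 0.183; 2.303*icorr*(ba+bc) = 2.303*6.976×10^-4*0.183 = 2.9400282×10^-4
Rp = 0.007722 / 2.9400282×10^-4 = 26.3 ohm*cm^2

26.3 ohm*cm^2


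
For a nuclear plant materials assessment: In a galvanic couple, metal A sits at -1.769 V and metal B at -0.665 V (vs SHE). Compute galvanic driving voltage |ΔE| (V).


Driving voltage is the absolute potential difference.
|ΔE| = |-1.769 − (-0.665)| = 1.104 V

1.104 V


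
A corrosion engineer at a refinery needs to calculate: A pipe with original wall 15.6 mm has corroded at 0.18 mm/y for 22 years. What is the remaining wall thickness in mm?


Remaining wall = original − CR × time
t = 15.6 − 0.18*22 = 15.6 − 3.96 = 11.64 mm

11.64 mm


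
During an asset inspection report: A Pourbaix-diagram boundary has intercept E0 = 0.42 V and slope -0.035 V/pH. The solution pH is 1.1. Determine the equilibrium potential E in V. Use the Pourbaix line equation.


Apply the Pourbaix line equation: E = E0 + slope*pH
E = 0.42 + (-0.035)*1.1 = 0.42 + (-0.0385) = 0.3815 V
Rounded to 3 decimal places: E = 0.382 V

0.382 V


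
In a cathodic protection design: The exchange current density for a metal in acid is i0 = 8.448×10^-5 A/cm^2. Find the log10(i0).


i0 = 8.448×10^-5 A/cm^2
log10(i0) = -4.073

-4.073


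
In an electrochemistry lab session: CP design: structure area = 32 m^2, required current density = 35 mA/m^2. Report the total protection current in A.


I = area * current density, then convert mA → A (÷1000)
I = 32 * 35 / 1000 = 1.12 A

1.12 A


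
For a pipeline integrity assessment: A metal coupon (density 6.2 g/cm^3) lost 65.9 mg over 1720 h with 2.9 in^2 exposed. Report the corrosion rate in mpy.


Apply the mpy weight-loss relation: CR = 534 * W / (D * A * T)
Numerator: 534 * 65.9 = 35190.6
Denominator: 6.2 * 2.9 * 1720 = 30925.6
CR = 35190.6 / 30925.6 = 1.1379 mpy

1.1379 mpy


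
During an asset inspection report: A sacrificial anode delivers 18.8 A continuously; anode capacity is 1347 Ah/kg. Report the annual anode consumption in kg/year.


Annual consumption = current * hours per year / capacity
Rate = 18.8 * 8760 / 1347 = 122.3 kg/year

122.3 kg/year


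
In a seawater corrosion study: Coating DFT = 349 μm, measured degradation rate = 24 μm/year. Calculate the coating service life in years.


Service life = thickness / degradation rate
Life = 349 / 24 = 14.5 years

14.5 years


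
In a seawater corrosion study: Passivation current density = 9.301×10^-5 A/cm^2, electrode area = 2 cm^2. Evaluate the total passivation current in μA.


I = i_pass * A, then convert A → μA (×10^6)
I = 9.301×10^-5 * 2 * 10^6 = 186.02 μA

186.02 μA


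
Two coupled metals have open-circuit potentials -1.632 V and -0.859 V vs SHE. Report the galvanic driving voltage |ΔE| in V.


Driving voltage is the absolute potential difference.
|ΔE| = |-1.632 − (-0.859)| = 0.773 V

0.773 V


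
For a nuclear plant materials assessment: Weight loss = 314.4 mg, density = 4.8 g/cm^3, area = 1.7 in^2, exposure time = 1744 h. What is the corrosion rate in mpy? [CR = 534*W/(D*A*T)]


Apply the mpy weight-loss relation: CR = 534 * W / (D * A * T)
Numerator: 534 * 314.4 = 167889.6
Denominator: 4.8 * 1.7 * 1744 = 14231.04
CR = 167889.6 / 14231.04 = 11.79742 mpy

11.79742 mpy


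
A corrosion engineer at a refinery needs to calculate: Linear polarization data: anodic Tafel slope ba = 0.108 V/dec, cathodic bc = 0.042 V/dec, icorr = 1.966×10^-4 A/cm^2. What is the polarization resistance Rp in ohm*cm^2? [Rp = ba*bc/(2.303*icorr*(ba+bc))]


Apply the Stern-Geary equation: Rp = ba*bc / (2.303*icorr*(ba+bc))
ba*bc = 0.108*0.042 = 0.004536
ba+bc = 0.15; 2.303*icorr*(ba+bc) = 2.303*1.966×10^-4*0.15 = 6.791547×10^-5
Rp = 0.004536 / 6.791547×10^-5 = 66.8 ohm*cm^2

66.8 ohm*cm^2


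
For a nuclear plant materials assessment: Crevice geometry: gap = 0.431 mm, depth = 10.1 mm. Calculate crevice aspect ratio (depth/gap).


Aspect ratio = depth / gap
Ratio = 10.1 / 0.431 = 23.4

23.4


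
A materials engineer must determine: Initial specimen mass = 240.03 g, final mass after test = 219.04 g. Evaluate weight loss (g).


Weight loss = initial − final
WL = 240.03 − 219.04 = 20.99 g

20.99 g


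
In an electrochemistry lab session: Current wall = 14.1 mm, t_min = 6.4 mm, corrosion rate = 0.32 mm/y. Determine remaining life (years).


Apply the remaining-life relation: RL = (t_current − t_min) / CR
RL = (14.1 − 6.4) / 0.32 = 7.7 / 0.32 = 24.1 years

24.1 years


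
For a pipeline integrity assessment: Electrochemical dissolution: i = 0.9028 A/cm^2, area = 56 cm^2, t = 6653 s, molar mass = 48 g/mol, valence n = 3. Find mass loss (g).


Apply Faraday's law: m = i*A*t*M / (n*F)
Total charge passed Q = i*A*t = 0.9028*56*6653 = 336354.3904 C
m = Q*M/(n*F) = 336354.3904*48/(3*96485) = 55.7773 g

55.7773 g


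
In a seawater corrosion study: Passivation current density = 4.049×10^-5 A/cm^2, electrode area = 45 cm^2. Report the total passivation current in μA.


I = i_pass * A, then convert A → μA (×10^6)
I = 4.049×10^-5 * 45 * 10^6 = 1822.05 μA

1822.05 μA


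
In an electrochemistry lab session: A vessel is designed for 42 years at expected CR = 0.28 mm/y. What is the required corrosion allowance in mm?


Corrosion allowance = CR × design life
CA = 0.28 * 42 = 11.76 mm

11.76 mm


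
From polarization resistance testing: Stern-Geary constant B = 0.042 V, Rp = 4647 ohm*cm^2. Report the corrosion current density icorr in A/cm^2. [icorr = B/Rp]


Apply the Stern-Geary relation: icorr = B / Rp
icorr = 0.042 / 4647 = 9.038×10^-6 A/cm^2

9.038×10^-6 A/cm^2


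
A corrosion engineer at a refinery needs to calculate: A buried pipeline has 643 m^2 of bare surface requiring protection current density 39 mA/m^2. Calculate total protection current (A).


I = area * current density, then convert mA → A (÷1000)
I = 643 * 39 / 1000 = 25.08 A

25.08 A


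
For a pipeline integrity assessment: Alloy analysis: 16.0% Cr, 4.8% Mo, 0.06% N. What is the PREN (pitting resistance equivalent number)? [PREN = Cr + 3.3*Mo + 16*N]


Apply the PREN formula: PREN = Cr + 3.3*Mo + 16*N
PREN = 16.0 + 3.3*4.8 + 16*0.06
PREN = 16.0 + 15.84 + 0.96 = 32.8

32.8


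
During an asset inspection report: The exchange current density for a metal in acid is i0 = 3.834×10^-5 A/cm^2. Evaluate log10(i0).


i0 = 3.834×10^-5 A/cm^2
log10(i0) = -4.416

-4.416


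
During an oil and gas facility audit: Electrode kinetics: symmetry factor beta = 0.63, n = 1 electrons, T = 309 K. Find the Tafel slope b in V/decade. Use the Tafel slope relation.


Apply the Tafel slope relation: b = 2.303*R*T/(beta*n*F)
Numerator: 2.303 * 8.314 * 309 = 5916.47
Denominator: 0.63 * 1 * 96485 = 60785.55
b = 5916.47 / 60785.55 = 0.0973 V/decade

0.0973 V/decade


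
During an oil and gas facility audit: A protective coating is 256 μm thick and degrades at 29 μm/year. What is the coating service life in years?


Service life = thickness / degradation rate
Life = 256 / 29 = 8.8 years

8.8 years


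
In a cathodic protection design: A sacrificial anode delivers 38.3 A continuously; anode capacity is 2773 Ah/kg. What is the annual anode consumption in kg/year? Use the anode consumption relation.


Annual consumption = current * hours per year / capacity
Rate = 38.3 * 8760 / 2773 = 121.0 kg/year

121.0 kg/year


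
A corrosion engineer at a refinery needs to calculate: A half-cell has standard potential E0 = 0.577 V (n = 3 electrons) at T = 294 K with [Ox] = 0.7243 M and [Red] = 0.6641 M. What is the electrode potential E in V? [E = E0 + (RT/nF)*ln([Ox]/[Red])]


Apply the Nernst equation: E = E0 + (RT/nF)*ln([Ox]/[Red])
Step 1: RT/nF = 8.314*294/(3*96485) = 0.00844455 V
Step 2: [Ox]/[Red] = 0.7243/0.6641 = 1.090649
Step 3: ln(1.090649) = 0.086773
Step 4: correction = 0.00844455 * 0.086773 = 0.0007 V
E = 0.577 + 0.0007 = 0.5777 V

0.5777 V


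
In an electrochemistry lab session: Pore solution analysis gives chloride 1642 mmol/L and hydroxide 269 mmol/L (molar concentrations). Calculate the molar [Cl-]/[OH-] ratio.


Threshold parameter = [Cl-] / [OH-] (molar basis; both in mmol/L, so units cancel)
Ratio = 1642 / 269 = 6.1

6.1


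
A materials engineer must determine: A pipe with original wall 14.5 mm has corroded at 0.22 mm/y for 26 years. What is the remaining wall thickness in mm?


Remaining wall = original − CR × time
t = 14.5 − 0.22*26 = 14.5 − 5.72 = 8.78 mm

8.78 mm


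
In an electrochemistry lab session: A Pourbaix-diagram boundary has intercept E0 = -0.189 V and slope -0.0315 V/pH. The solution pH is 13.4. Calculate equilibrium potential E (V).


Apply the Pourbaix line equation: E = E0 + slope*pH
E = -0.189 + (-0.0315)*13.4 = -0.189 + (-0.4221) = -0.6111 V
Rounded to 4 decimal places: E = -0.6111 V

-0.6111 V


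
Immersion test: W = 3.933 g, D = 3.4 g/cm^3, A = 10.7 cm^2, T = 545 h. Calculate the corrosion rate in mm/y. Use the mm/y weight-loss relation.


Apply the mm/y weight-loss relation: CR = 87600 * W / (D * A * T)
Numerator: 87600 * 3.933 = 344530.8
Denominator: 3.4 * 10.7 * 545 = 19827.1
CR = 344530.8 / 19827.1 = 17.37676 mm/y

17.37676 mm/y


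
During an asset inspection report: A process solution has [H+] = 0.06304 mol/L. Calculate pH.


pH = −log10[H+]
pH = −log10(0.06304) = 1.2

1.2


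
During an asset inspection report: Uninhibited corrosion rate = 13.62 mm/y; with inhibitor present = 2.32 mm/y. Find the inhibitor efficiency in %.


Apply the inhibitor-efficiency definition: IE = (CR_blank − CR_inh)/CR_blank × 100
IE = (13.62 − 2.32) / 13.62 × 100
IE = 11.3 / 13.62 × 100 = 83.0 %

83.0 %


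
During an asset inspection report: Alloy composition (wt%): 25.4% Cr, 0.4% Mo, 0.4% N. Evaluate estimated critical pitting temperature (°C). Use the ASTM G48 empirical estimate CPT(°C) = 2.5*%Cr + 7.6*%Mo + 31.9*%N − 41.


Apply the ASTM G48 empirical CPT estimate: CPT(°C) = 2.5*%Cr + 7.6*%Mo + 31.9*%N − 41
2.5*25.4 = 63.5; 7.6*0.4 = 3.04; 31.9*0.4 = 12.76
CPT = 63.5 + 3.04 + 12.76 − 41 = 38.3 °C
Rounded to 0.1 °C: CPT ≈ 38.3 °C

38.3 °C


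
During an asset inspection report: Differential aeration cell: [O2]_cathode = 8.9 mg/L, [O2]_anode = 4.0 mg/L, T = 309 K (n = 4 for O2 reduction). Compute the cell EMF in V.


Apply the Nernst concentration-cell relation: E = (RT/nF)*ln(C_cathode/C_anode)
RT/nF = 8.314*309/(4*96485) = 0.00665654 V
ln(8.9/4.0) = 0.79976
E = 0.00665654 * 0.79976 = 0.00532 V

0.00532 V


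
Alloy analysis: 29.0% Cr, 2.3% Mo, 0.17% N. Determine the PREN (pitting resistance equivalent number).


Apply the PREN formula: PREN = Cr + 3.3*Mo + 16*N
PREN = 29.0 + 3.3*2.3 + 16*0.17
PREN = 29.0 + 7.59 + 2.72 = 39.31

39.31


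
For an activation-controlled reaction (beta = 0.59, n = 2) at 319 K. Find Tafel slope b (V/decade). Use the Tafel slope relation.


Apply the Tafel slope relation: b = 2.303*R*T/(beta*n*F)
Numerator: 2.303 * 8.314 * 319 = 6107.94
Denominator: 0.59 * 2 * 96485 = 113852.3
b = 6107.94 / 113852.3 = 0.054 V/decade

0.054 V/decade


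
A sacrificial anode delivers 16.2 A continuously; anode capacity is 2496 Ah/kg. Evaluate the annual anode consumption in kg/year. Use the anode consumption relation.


Annual consumption = current * hours per year / capacity
Rate = 16.2 * 8760 / 2496 = 56.9 kg/year

56.9 kg/year


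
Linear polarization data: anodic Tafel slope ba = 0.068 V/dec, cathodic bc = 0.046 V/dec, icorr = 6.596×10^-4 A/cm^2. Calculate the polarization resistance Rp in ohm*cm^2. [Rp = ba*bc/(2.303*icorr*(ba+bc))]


Apply the Stern-Geary equation: Rp = ba*bc / (2.303*icorr*(ba+bc))
ba*bc = 0.068*0.046 = 0.003128
ba+bc = 0.114; 2.303*icorr*(ba+bc) = 2.303*6.596×10^-4*0.114 = 1.731727×10^-4
Rp = 0.003128 / 1.731727×10^-4 = 18.06 ohm*cm^2

18.06 ohm*cm^2


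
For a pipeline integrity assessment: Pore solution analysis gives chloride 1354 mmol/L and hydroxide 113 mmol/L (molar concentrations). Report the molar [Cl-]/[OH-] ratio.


Threshold parameter = [Cl-] / [OH-] (molar basis; both in mmol/L, so units cancel)
Ratio = 1354 / 113 = 11.98

11.98


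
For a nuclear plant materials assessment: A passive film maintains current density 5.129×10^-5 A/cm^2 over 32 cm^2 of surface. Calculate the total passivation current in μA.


I = i_pass * A, then convert A → μA (×10^6)
I = 5.129×10^-5 * 32 * 10^6 = 1641.28 μA

1641.28 μA


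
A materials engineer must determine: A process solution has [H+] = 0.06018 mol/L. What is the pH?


pH = −log10[H+]
pH = −log10(0.06018) = 1.22

1.22


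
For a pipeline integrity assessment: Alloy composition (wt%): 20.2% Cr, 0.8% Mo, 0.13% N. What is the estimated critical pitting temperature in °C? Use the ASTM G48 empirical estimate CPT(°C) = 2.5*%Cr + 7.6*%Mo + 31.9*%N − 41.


Apply the ASTM G48 empirical CPT estimate: CPT(°C) = 2.5*%Cr + 7.6*%Mo + 31.9*%N − 41
2.5*20.2 = 50.5; 7.6*0.8 = 6.08; 31.9*0.13 = 4.147
CPT = 50.5 + 6.08 + 4.147 − 41 = 19.727 °C
Rounded to 0.1 °C: CPT ≈ 19.7 °C

19.7 °C


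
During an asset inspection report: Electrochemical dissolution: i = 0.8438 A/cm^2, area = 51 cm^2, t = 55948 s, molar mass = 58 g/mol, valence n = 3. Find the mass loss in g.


Apply Faraday's law: m = i*A*t*M / (n*F)
Total charge passed Q = i*A*t = 0.8438*51*55948 = 2407655.0424 C
m = Q*M/(n*F) = 2407655.0424*58/(3*96485) = 482.43766 g

482.43766 g


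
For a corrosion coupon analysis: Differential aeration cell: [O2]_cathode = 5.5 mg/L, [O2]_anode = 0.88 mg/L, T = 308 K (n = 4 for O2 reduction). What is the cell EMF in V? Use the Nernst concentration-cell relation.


Apply the Nernst concentration-cell relation: E = (RT/nF)*ln(C_cathode/C_anode)
RT/nF = 8.314*308/(4*96485) = 0.006635 V
ln(5.5/0.88) = 1.83258
E = 0.006635 * 1.83258 = 0.01216 V

0.01216 V


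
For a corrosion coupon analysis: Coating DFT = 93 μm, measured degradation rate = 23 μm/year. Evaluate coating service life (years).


Service life = thickness / degradation rate
Life = 93 / 23 = 4.0 years

4.0 years


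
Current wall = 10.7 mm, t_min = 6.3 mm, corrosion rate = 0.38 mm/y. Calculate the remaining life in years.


Apply the remaining-life relation: RL = (t_current − t_min) / CR
RL = (10.7 − 6.3) / 0.38 = 4.4 / 0.38 = 11.6 years

11.6 years


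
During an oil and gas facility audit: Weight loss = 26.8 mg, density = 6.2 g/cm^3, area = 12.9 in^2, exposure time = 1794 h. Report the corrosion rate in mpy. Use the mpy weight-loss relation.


Apply the mpy weight-loss relation: CR = 534 * W / (D * A * T)
Numerator: 534 * 26.8 = 14311.2
Denominator: 6.2 * 12.9 * 1794 = 143484.12
CR = 14311.2 / 143484.12 = 0.1 mpy

0.1 mpy


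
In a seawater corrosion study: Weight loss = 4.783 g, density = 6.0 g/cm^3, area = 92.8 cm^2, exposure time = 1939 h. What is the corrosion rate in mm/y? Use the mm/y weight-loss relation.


Apply the mm/y weight-loss relation: CR = 87600 * W / (D * A * T)
Numerator: 87600 * 4.783 = 418990.8
Denominator: 6.0 * 92.8 * 1939 = 1079635.2
CR = 418990.8 / 1079635.2 = 0.388086 mm/y

0.388086 mm/y


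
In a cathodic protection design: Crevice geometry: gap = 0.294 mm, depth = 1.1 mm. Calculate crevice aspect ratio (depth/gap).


Aspect ratio = depth / gap
Ratio = 1.1 / 0.294 = 3.7

3.7


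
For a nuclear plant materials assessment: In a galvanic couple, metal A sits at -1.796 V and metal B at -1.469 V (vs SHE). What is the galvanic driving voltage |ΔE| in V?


Driving voltage is the absolute potential difference.
|ΔE| = |-1.796 − (-1.469)| = 0.327 V

0.327 V


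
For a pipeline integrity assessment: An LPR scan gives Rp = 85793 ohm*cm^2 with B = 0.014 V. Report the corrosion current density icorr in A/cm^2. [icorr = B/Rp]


Apply the Stern-Geary relation: icorr = B / Rp
icorr = 0.014 / 85793 = 1.632×10^-7 A/cm^2

1.632×10^-7 A/cm^2


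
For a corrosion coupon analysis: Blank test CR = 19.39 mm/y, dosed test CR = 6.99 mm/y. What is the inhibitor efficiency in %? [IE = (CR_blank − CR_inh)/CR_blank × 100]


Apply the inhibitor-efficiency definition: IE = (CR_blank − CR_inh)/CR_blank × 100
IE = (19.39 − 6.99) / 19.39 × 100
IE = 12.4 / 19.39 × 100 = 64.0 %

64.0 %


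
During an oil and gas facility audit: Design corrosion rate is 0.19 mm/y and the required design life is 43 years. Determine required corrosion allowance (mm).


Corrosion allowance = CR × design life
CA = 0.19 * 43 = 8.17 mm

8.17 mm


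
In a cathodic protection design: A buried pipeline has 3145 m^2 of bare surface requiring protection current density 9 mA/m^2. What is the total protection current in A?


I = area * current density, then convert mA → A (÷1000)
I = 3145 * 9 / 1000 = 28.31 A

28.31 A


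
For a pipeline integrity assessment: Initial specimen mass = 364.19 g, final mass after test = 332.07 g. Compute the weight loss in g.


Weight loss = initial − final
WL = 364.19 − 332.07 = 32.12 g

32.12 g


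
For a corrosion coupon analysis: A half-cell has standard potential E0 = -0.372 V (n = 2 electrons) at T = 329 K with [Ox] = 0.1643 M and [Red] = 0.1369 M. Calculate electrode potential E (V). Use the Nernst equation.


Apply the Nernst equation: E = E0 + (RT/nF)*ln([Ox]/[Red])
Step 1: RT/nF = 8.314*329/(2*96485) = 0.01417477 V
Step 2: [Ox]/[Red] = 0.1643/0.1369 = 1.200146
Step 3: ln(1.200146) = 0.182443
Step 4: correction = 0.01417477 * 0.182443 = 0.0026 V
E = -0.372 + 0.0026 = -0.3694 V

-0.3694 V


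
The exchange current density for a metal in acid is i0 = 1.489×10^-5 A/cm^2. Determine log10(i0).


i0 = 1.489×10^-5 A/cm^2
log10(i0) = -4.827

-4.827


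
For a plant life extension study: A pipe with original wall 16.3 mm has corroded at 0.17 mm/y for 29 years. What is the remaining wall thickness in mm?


Remaining wall = original − CR × time
t = 16.3 − 0.17*29 = 16.3 − 4.93 = 11.37 mm

11.37 mm


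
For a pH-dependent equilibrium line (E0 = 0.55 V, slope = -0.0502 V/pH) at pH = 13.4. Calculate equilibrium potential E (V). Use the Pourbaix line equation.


Apply the Pourbaix line equation: E = E0 + slope*pH
E = 0.55 + (-0.0502)*13.4 = 0.55 + (-0.67268) = -0.12268 V
Rounded to 4 decimal places: E = -0.1227 V

-0.1227 V


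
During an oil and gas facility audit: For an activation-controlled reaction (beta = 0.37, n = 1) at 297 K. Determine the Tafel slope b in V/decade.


Apply the Tafel slope relation: b = 2.303*R*T/(beta*n*F)
Numerator: 2.303 * 8.314 * 297 = 5686.7
Denominator: 0.37 * 1 * 96485 = 35699.45
b = 5686.7 / 35699.45 = 0.1593 V/decade

0.1593 V/decade


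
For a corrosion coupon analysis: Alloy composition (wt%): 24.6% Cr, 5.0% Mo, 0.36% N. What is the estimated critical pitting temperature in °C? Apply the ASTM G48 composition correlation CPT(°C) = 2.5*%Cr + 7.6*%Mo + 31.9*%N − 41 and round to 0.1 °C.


Apply the ASTM G48 empirical CPT estimate: CPT(°C) = 2.5*%Cr + 7.6*%Mo + 31.9*%N − 41
2.5*24.6 = 61.5; 7.6*5.0 = 38; 31.9*0.36 = 11.484
CPT = 61.5 + 38 + 11.484 − 41 = 69.984 °C
Rounded to 0.1 °C: CPT ≈ 70.0 °C

70.0 °C


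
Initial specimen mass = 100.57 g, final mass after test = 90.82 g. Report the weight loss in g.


Weight loss = initial − final
WL = 100.57 − 90.82 = 9.75 g

9.75 g


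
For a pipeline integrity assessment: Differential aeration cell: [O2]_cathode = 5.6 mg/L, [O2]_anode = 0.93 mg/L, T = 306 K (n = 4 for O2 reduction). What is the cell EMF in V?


Apply the Nernst concentration-cell relation: E = (RT/nF)*ln(C_cathode/C_anode)
RT/nF = 8.314*306/(4*96485) = 0.00659192 V
ln(5.6/0.93) = 1.79534
E = 0.00659192 * 1.79534 = 0.01183 V

0.01183 V


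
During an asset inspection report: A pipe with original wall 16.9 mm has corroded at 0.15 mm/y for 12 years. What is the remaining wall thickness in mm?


Remaining wall = original − CR × time
t = 16.9 − 0.15*12 = 16.9 − 1.8 = 15.1 mm

15.1 mm


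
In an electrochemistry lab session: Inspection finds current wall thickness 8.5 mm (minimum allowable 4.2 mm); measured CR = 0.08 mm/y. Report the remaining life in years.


Apply the remaining-life relation: RL = (t_current − t_min) / CR
RL = (8.5 − 4.2) / 0.08 = 4.3 / 0.08 = 53.8 years

53.8 years


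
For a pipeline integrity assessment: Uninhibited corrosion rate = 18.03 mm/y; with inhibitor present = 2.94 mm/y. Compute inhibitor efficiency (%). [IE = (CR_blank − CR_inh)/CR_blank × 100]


Apply the inhibitor-efficiency definition: IE = (CR_blank − CR_inh)/CR_blank × 100
IE = (18.03 − 2.94) / 18.03 × 100
IE = 15.09 / 18.03 × 100 = 83.7 %

83.7 %


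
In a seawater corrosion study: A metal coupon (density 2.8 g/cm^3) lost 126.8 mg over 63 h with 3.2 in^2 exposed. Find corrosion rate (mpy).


Apply the mpy weight-loss relation: CR = 534 * W / (D * A * T)
Numerator: 534 * 126.8 = 67711.2
Denominator: 2.8 * 3.2 * 63 = 564.48
CR = 67711.2 / 564.48 = 119.95323 mpy

119.95323 mpy


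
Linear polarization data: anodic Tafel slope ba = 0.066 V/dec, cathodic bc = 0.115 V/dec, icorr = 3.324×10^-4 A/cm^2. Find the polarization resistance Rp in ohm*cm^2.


Apply the Stern-Geary equation: Rp = ba*bc / (2.303*icorr*(ba+bc))
ba*bc = 0.066*0.115 = 0.00759
ba+bc = 0.181; 2.303*icorr*(ba+bc) = 2.303*3.324×10^-4*0.181 = 1.3855861×10^-4
Rp = 0.00759 / 1.3855861×10^-4 = 54.8 ohm*cm^2

54.8 ohm*cm^2


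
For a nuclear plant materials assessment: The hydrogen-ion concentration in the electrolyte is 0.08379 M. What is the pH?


pH = −log10[H+]
pH = −log10(0.08379) = 1.08

1.08


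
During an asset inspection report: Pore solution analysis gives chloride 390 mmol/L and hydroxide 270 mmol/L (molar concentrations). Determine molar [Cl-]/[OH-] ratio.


Threshold parameter = [Cl-] / [OH-] (molar basis; both in mmol/L, so units cancel)
Ratio = 390 / 270 = 1.44

1.44


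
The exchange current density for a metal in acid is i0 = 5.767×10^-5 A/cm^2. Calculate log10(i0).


i0 = 5.767×10^-5 A/cm^2
log10(i0) = -4.239

-4.239


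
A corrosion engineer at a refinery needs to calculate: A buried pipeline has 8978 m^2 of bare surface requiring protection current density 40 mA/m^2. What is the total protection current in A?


I = area * current density, then convert mA → A (÷1000)
I = 8978 * 40 / 1000 = 359.12 A

359.12 A


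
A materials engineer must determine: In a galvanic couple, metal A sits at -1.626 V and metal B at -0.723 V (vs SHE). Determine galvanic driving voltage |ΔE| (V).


Driving voltage is the absolute potential difference.
|ΔE| = |-1.626 − (-0.723)| = 0.903 V

0.903 V


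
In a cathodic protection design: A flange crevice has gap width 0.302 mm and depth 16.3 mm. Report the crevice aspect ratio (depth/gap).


Aspect ratio = depth / gap
Ratio = 16.3 / 0.302 = 54.0

54.0


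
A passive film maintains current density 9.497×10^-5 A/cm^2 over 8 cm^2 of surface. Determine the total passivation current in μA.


I = i_pass * A, then convert A → μA (×10^6)
I = 9.497×10^-5 * 8 * 10^6 = 759.76 μA

759.76 μA


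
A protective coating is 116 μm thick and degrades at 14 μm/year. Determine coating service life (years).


Service life = thickness / degradation rate
Life = 116 / 14 = 8.3 years

8.3 years
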